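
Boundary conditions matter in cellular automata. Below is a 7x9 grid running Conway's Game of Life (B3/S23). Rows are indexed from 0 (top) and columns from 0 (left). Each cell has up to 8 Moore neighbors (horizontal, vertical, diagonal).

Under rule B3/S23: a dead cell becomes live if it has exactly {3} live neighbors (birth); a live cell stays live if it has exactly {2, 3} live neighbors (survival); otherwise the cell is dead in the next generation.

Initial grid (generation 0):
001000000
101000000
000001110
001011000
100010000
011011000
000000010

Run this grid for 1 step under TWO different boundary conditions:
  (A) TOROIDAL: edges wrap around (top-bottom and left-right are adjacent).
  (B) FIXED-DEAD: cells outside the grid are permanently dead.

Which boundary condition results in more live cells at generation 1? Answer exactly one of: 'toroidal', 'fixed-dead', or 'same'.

Answer: toroidal

Derivation:
Under TOROIDAL boundary, generation 1:
010000000
010000100
010111100
000110000
001000000
010111000
011100000
Population = 18

Under FIXED-DEAD boundary, generation 1:
010000000
010000100
010111100
000110000
001000000
010111000
000000000
Population = 15

Comparison: toroidal=18, fixed-dead=15 -> toroidal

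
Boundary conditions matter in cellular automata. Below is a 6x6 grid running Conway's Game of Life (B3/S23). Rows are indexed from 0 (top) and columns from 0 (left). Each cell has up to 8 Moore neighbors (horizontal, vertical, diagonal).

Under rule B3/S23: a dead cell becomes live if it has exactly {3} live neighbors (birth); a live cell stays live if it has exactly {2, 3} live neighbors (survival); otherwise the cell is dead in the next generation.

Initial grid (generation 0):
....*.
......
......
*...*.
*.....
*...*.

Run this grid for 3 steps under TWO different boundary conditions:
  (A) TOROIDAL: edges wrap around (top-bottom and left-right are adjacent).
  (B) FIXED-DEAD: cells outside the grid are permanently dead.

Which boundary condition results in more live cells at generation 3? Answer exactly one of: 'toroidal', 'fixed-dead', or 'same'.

Answer: toroidal

Derivation:
Under TOROIDAL boundary, generation 3:
......
......
......
......
**...*
......
Population = 3

Under FIXED-DEAD boundary, generation 3:
......
......
......
......
......
......
Population = 0

Comparison: toroidal=3, fixed-dead=0 -> toroidal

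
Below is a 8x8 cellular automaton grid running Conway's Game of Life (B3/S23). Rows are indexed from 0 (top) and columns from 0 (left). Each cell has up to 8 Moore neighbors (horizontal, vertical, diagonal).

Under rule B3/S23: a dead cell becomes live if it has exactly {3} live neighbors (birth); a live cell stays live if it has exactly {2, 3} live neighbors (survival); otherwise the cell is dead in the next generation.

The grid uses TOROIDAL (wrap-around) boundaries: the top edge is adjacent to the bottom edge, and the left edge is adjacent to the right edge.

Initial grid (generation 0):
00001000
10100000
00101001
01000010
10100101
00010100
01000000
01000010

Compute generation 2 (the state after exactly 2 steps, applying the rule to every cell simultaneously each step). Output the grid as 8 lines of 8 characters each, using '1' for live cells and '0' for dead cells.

Answer: 00000000
01000000
10011011
00000100
00000000
00001010
00110000
00000000

Derivation:
Simulating step by step:
Generation 0 (given above): 17 live cells
Generation 1: 23 live cells
01000000
01000000
10110001
01110110
11101101
11101010
00100000
00000000
Generation 2: 11 live cells
(generation 2 grid is the final answer)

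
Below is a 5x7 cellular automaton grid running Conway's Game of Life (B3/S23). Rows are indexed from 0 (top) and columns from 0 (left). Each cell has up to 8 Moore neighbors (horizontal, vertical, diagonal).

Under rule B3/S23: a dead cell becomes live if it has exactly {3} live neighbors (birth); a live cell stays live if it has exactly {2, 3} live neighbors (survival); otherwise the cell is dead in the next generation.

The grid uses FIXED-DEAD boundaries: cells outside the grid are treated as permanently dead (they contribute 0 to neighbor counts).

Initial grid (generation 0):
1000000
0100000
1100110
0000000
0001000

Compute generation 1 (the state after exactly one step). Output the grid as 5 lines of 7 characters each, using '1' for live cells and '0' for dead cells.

Simulating step by step:
Generation 0 (given above): 7 live cells
Generation 1: 4 live cells
(generation 1 grid is the final answer)

Answer: 0000000
0100000
1100000
0000100
0000000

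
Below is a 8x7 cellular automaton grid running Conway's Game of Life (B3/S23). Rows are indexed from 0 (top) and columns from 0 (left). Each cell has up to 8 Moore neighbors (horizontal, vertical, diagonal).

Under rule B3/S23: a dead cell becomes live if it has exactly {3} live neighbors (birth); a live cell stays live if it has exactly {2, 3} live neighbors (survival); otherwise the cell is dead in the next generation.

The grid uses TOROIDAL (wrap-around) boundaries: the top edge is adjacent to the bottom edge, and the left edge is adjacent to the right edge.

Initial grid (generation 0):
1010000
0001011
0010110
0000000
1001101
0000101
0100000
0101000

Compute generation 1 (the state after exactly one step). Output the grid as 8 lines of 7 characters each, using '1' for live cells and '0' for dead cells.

Simulating step by step:
Generation 0 (given above): 17 live cells
Generation 1: 27 live cells
(generation 1 grid is the final answer)

Answer: 1111101
0111011
0001111
0000001
1001101
0001101
1010000
1100000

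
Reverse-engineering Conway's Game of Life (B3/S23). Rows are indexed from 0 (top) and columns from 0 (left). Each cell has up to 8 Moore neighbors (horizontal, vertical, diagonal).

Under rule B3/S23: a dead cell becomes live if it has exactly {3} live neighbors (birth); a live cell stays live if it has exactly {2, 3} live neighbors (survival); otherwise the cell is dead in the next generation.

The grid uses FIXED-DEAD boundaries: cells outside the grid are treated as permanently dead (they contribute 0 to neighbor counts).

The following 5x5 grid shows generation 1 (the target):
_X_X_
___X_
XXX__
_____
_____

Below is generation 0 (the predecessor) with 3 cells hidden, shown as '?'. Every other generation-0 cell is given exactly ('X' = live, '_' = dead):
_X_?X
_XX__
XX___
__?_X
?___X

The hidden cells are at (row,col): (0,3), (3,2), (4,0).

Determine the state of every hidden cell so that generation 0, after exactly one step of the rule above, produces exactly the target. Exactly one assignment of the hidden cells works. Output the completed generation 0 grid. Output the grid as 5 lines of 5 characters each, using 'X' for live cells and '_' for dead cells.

Hidden generation-0 cells (in order): (0,3), (3,2), (4,0).
A hidden cell only influences target cells in its own 3x3 neighborhood. Try each of the 2^3 = 8 assignments, step the completed generation 0 forward once under B3/S23, and compare with the target:
  (0,3)=_ (3,2)=_ (4,0)=_ -> step gives (0,2)='X' but target has '_' -> reject
  (0,3)=_ (3,2)=_ (4,0)=X -> step gives (0,2)='X' but target has '_' -> reject
  (0,3)=_ (3,2)=X (4,0)=_ -> step gives (0,2)='X' but target has '_' -> reject
  (0,3)=_ (3,2)=X (4,0)=X -> step gives (0,2)='X' but target has '_' -> reject
  (0,3)=X (3,2)=_ (4,0)=_ -> step reproduces the target at every cell -> ACCEPT
  (0,3)=X (3,2)=_ (4,0)=X -> step gives (3,0)='X' but target has '_' -> reject
  (0,3)=X (3,2)=X (4,0)=_ -> step gives (2,1)='_' but target has 'X' -> reject
  (0,3)=X (3,2)=X (4,0)=X -> step gives (2,1)='_' but target has 'X' -> reject
Unique solution: (0,3)=live, (3,2)=dead, (4,0)=dead.
Check: live-neighbor counts of every cell in the completed generation 0:
22421
44432
23321
22121
00021
Applying B3/S23 to generation 0 with these counts gives:
_X_X_
___X_
XXX__
_____
_____
which matches the target exactly.

Answer: _X_XX
_XX__
XX___
____X
____X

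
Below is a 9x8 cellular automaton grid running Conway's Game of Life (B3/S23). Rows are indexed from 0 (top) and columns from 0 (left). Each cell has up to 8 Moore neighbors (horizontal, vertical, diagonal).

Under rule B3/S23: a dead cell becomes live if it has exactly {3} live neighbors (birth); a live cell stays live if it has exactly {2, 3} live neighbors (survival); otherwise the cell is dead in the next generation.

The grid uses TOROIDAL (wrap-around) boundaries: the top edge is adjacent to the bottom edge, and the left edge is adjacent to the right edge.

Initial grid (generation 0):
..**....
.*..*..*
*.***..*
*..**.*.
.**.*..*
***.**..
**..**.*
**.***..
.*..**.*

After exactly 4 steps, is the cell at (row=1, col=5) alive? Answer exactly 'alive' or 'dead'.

Answer: alive

Derivation:
Simulating step by step:
Generation 0 (given above): 37 live cells
Generation 1: 18 live cells
.***.**.
.*..*..*
..*...*.
......*.
......**
........
.......*
...*....
.*...**.
Generation 2: 21 live cells
.*.*...*
**..*..*
.....***
.....**.
......**
......**
........
......*.
.*.*.**.
Generation 3: 20 live cells
.*.*.*.*
.**.**..
....*...
........
........
......**
......**
.....**.
*...****
Generation 4: 16 live cells
.*.*...*
***..**.
...***..
........
........
......**
........
*...*...
*.......

Cell (1,5) at generation 4: 1 -> alive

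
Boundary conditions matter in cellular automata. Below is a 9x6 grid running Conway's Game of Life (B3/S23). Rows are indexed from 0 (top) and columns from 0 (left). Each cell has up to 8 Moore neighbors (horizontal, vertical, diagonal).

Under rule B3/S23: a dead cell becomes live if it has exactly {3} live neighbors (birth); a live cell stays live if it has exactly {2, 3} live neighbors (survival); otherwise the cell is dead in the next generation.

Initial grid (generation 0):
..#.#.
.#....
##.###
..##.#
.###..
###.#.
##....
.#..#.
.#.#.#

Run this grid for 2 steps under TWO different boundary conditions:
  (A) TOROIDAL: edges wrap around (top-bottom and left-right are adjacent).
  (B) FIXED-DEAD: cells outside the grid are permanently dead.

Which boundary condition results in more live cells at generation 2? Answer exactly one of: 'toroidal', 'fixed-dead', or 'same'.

Under TOROIDAL boundary, generation 2:
...##.
.....#
..#.#.
.....#
#...##
....#.
#....#
.#.#.#
......
Population = 15

Under FIXED-DEAD boundary, generation 2:
......
###.#.
..#..#
#...#.
......
......
......
..#.#.
...#..
Population = 11

Comparison: toroidal=15, fixed-dead=11 -> toroidal

Answer: toroidal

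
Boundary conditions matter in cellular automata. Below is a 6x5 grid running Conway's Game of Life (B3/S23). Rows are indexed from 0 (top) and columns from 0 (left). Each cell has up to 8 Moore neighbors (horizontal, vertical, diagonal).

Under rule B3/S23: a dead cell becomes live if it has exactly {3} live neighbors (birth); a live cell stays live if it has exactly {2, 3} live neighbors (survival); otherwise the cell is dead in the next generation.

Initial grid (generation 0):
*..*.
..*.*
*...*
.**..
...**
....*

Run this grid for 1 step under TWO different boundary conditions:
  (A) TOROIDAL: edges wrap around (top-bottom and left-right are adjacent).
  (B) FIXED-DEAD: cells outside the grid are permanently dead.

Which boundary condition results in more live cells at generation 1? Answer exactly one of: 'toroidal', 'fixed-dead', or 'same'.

Answer: toroidal

Derivation:
Under TOROIDAL boundary, generation 1:
*..*.
.*...
*.*.*
.**..
*.***
*....
Population = 13

Under FIXED-DEAD boundary, generation 1:
...*.
.*..*
..*..
.**.*
..***
...**
Population = 12

Comparison: toroidal=13, fixed-dead=12 -> toroidal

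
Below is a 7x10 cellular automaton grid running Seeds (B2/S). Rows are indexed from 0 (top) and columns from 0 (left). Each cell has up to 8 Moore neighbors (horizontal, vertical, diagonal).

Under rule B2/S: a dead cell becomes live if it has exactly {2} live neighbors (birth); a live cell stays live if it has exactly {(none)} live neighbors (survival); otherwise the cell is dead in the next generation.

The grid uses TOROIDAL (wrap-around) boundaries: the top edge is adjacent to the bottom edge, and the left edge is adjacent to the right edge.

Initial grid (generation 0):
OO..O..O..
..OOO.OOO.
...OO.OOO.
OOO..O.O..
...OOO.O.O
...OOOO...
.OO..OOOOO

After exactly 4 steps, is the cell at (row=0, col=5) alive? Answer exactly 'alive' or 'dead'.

Simulating step by step:
Generation 0 (given above): 36 live cells
Generation 1: 3 live cells
..........
O.........
O.........
..........
..........
.O........
..........
Generation 2: 4 live cells
..........
.O.......O
.O.......O
..........
..........
..........
..........
Generation 3: 6 live cells
O.........
..O.....O.
..O.....O.
O.........
..........
..........
..........
Generation 4: 8 live cells
.O.......O
...O...O..
...O...O..
.O.......O
..........
..........
..........

Cell (0,5) at generation 4: 0 -> dead

Answer: dead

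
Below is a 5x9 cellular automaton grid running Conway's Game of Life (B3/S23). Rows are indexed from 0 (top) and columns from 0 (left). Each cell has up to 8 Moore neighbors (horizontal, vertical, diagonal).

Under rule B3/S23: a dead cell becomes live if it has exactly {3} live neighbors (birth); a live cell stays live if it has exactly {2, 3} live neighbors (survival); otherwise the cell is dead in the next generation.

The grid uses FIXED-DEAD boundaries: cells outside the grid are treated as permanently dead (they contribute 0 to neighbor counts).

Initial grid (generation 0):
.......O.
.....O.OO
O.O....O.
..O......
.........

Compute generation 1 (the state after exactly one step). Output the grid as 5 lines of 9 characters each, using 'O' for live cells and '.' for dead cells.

Simulating step by step:
Generation 0 (given above): 8 live cells
Generation 1: 10 live cells
(generation 1 grid is the final answer)

Answer: ......OOO
.......OO
.O....OOO
.O.......
.........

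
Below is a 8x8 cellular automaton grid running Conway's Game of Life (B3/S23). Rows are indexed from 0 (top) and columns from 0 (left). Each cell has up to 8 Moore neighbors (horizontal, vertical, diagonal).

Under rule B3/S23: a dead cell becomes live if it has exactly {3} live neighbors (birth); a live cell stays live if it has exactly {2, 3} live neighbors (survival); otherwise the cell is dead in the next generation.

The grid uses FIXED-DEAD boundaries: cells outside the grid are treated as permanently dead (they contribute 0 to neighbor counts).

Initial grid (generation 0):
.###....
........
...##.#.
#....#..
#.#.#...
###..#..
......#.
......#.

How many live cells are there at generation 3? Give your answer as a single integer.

Simulating step by step:
Generation 0 (given above): 17 live cells
Generation 1: 18 live cells
..#.....
....#...
....##..
.#...#..
#.####..
#.##.#..
.#...##.
........
Generation 2: 17 live cells
........
...###..
....##..
.##...#.
#....##.
#.......
.##.###.
........
Generation 3: 16 live cells
....#...
...#.#..
..#...#.
.#..#.#.
#....##.
#...#...
.#...#..
.....#..
Population at generation 3: 16

Answer: 16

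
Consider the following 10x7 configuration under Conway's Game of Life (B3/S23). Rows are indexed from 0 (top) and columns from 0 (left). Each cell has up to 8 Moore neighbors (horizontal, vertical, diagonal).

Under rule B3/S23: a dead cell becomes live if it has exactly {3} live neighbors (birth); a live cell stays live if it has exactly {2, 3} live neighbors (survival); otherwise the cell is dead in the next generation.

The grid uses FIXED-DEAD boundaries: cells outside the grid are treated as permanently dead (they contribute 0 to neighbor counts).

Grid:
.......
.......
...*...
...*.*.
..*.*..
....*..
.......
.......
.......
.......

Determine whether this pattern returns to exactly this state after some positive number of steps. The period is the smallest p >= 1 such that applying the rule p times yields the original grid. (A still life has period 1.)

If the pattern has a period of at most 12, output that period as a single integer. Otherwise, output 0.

Simulating and comparing each generation to the original:
Gen 0 (original, given above): 6 live cells
Gen 1: 6 live cells, differs from original
Gen 2: 6 live cells, MATCHES original -> period = 2

Answer: 2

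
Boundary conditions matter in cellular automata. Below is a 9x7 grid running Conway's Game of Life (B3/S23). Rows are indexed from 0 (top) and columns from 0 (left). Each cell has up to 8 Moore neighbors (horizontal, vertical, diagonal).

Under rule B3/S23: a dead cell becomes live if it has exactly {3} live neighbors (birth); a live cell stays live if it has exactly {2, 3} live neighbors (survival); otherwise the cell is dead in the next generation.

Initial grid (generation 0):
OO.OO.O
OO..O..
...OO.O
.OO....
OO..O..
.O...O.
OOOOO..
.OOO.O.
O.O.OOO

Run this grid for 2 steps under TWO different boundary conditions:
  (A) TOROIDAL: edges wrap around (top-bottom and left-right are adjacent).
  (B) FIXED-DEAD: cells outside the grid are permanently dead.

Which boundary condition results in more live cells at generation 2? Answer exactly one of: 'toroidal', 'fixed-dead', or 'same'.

Answer: fixed-dead

Derivation:
Under TOROIDAL boundary, generation 2:
.......
....O..
.O.O.O.
.OO..OO
OO..O..
.....O.
O....O.
......O
.......
Population = 15

Under FIXED-DEAD boundary, generation 2:
O.OOO..
.......
...O.O.
O.O..O.
O...OO.
.......
.....OO
....O.O
.....OO
Population = 18

Comparison: toroidal=15, fixed-dead=18 -> fixed-dead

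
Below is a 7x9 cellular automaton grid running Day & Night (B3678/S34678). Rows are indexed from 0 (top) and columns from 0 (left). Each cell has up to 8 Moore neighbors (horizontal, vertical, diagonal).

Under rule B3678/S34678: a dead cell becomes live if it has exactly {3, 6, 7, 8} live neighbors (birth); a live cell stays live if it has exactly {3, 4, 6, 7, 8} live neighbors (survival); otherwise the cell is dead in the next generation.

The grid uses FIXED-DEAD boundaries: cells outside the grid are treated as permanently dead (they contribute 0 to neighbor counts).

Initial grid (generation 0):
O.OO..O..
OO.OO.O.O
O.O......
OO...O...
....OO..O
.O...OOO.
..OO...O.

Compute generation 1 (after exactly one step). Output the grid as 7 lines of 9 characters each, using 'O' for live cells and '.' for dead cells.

Answer: ..OOOO.O.
O..O.O.O.
OOOOOO...
.O..O....
OO..OO.O.
..OO.OOOO
.........

Derivation:
Simulating step by step:
Generation 0 (given above): 25 live cells
Generation 1: 28 live cells
(generation 1 grid is the final answer)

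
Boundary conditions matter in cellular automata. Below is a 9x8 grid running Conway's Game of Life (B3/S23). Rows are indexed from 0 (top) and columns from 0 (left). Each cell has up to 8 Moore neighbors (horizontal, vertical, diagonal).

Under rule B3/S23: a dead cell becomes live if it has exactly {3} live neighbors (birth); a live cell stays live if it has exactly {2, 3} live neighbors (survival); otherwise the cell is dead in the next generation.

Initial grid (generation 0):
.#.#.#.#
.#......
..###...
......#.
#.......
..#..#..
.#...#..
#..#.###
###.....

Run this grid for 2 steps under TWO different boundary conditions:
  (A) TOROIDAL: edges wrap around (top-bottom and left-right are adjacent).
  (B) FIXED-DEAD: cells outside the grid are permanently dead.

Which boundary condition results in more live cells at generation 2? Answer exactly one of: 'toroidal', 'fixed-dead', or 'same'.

Under TOROIDAL boundary, generation 2:
........
.##.....
.###....
..##....
........
.##.....
.##.##.#
.###...#
.....#..
Population = 19

Under FIXED-DEAD boundary, generation 2:
........
.#.#....
..##....
..##....
........
.##.....
###.###.
#..##.#.
##....#.
Population = 21

Comparison: toroidal=19, fixed-dead=21 -> fixed-dead

Answer: fixed-dead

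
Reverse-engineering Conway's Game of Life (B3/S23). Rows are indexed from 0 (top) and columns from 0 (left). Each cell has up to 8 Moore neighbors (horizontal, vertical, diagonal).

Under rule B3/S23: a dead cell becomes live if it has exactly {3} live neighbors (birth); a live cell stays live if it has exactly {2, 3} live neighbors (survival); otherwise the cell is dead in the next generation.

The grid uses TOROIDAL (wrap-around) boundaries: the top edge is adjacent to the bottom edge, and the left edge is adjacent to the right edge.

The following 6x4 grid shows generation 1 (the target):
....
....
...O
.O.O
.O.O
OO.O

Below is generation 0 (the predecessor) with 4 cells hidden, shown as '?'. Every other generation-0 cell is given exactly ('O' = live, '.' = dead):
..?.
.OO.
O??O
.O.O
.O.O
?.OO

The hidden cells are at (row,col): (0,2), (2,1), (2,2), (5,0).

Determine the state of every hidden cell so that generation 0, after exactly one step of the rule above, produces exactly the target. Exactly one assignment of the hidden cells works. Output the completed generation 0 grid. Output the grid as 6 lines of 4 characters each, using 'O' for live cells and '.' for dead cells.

Hidden generation-0 cells (in order): (0,2), (2,1), (2,2), (5,0).
A hidden cell only influences target cells in its own 3x3 neighborhood. Try each of the 2^4 = 16 assignments, step the completed generation 0 forward once under B3/S23, and compare with the target:
  (0,2)=. (2,1)=. (2,2)=. (5,0)=. -> step gives (0,1)='O' but target has '.' -> reject
  (0,2)=. (2,1)=. (2,2)=. (5,0)=O -> step gives (0,0)='O' but target has '.' -> reject
  (0,2)=. (2,1)=. (2,2)=O (5,0)=. -> step gives (0,1)='O' but target has '.' -> reject
  (0,2)=. (2,1)=. (2,2)=O (5,0)=O -> step gives (0,0)='O' but target has '.' -> reject
  (0,2)=. (2,1)=O (2,2)=. (5,0)=. -> step gives (0,1)='O' but target has '.' -> reject
  (0,2)=. (2,1)=O (2,2)=. (5,0)=O -> step gives (0,0)='O' but target has '.' -> reject
  (0,2)=. (2,1)=O (2,2)=O (5,0)=. -> step gives (0,1)='O' but target has '.' -> reject
  (0,2)=. (2,1)=O (2,2)=O (5,0)=O -> step gives (0,0)='O' but target has '.' -> reject
  (0,2)=O (2,1)=. (2,2)=. (5,0)=. -> step gives (1,0)='O' but target has '.' -> reject
  (0,2)=O (2,1)=. (2,2)=. (5,0)=O -> step gives (0,0)='O' but target has '.' -> reject
  (0,2)=O (2,1)=. (2,2)=O (5,0)=. -> step gives (1,0)='O' but target has '.' -> reject
  (0,2)=O (2,1)=. (2,2)=O (5,0)=O -> step gives (0,0)='O' but target has '.' -> reject
  (0,2)=O (2,1)=O (2,2)=. (5,0)=. -> step reproduces the target at every cell -> ACCEPT
  (0,2)=O (2,1)=O (2,2)=. (5,0)=O -> step gives (0,0)='O' but target has '.' -> reject
  (0,2)=O (2,1)=O (2,2)=O (5,0)=. -> step gives (2,3)='.' but target has 'O' -> reject
  (0,2)=O (2,1)=O (2,2)=O (5,0)=O -> step gives (0,0)='O' but target has '.' -> reject
Unique solution: (0,2)=live, (2,1)=live, (2,2)=dead, (5,0)=dead.
Check: live-neighbor counts of every cell in the completed generation 0:
2444
4444
5463
7363
5263
3343
Applying B3/S23 to generation 0 with these counts gives:
....
....
...O
.O.O
.O.O
OO.O
which matches the target exactly.

Answer: ..O.
.OO.
OO.O
.O.O
.O.O
..OO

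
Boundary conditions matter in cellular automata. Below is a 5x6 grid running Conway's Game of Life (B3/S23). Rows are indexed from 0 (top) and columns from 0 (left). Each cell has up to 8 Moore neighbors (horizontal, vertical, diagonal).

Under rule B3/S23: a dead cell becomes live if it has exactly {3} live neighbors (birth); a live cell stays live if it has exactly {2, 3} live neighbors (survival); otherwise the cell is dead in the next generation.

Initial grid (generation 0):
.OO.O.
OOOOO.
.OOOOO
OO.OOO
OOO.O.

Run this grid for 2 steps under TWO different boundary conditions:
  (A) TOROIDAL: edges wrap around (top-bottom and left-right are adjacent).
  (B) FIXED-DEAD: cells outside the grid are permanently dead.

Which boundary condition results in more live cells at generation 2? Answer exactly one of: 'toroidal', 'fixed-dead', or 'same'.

Under TOROIDAL boundary, generation 2:
......
......
......
......
......
Population = 0

Under FIXED-DEAD boundary, generation 2:
......
......
......
......
......
Population = 0

Comparison: toroidal=0, fixed-dead=0 -> same

Answer: same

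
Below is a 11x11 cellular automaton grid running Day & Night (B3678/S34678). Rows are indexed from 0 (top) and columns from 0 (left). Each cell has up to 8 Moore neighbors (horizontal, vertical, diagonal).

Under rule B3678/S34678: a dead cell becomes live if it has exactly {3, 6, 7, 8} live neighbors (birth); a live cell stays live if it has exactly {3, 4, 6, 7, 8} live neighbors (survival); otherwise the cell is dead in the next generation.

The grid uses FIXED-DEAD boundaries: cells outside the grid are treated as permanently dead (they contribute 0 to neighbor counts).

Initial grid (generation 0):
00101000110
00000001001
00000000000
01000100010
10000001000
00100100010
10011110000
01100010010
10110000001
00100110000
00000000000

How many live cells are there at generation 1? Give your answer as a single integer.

Answer: 21

Derivation:
Simulating step by step:
Generation 0 (given above): 30 live cells
Generation 1: 21 live cells
00000000000
00000000110
00000000000
00000000000
01000010100
01010100000
00011110000
11100000000
00110110000
01010000000
00000000000
Population at generation 1: 21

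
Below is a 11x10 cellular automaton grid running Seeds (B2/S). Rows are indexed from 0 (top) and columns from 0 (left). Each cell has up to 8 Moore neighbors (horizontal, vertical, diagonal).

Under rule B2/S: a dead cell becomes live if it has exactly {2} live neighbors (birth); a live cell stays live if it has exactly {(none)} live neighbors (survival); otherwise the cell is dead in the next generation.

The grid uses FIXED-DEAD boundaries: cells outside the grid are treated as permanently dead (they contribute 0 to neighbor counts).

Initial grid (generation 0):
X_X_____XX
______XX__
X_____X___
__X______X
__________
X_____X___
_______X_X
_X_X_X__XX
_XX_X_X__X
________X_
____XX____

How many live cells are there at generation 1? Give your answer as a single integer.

Answer: 24

Derivation:
Simulating step by step:
Generation 0 (given above): 27 live cells
Generation 1: 24 live cells
_X____X___
X____X___X
_X___X__X_
_X________
_X________
_______XX_
XXX_XX____
X_________
X_________
_XX___XX_X
__________
Population at generation 1: 24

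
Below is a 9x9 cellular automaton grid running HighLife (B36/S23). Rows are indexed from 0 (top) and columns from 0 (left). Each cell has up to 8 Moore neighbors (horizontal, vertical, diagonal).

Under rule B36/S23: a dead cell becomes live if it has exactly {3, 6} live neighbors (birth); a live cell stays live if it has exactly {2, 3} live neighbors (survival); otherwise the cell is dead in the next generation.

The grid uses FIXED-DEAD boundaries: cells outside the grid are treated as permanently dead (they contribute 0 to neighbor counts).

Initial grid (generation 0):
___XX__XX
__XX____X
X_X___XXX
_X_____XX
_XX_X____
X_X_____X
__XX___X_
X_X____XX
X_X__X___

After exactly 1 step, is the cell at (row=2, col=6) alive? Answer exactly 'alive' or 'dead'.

Answer: alive

Derivation:
Simulating step by step:
Generation 0 (given above): 31 live cells
Generation 1: 29 live cells
__XXX__XX
_XX_X_XX_
__XX__X__
X__X__X_X
X_XX___XX
_________
__XX___X_
__X___XXX
_________

Cell (2,6) at generation 1: 1 -> alive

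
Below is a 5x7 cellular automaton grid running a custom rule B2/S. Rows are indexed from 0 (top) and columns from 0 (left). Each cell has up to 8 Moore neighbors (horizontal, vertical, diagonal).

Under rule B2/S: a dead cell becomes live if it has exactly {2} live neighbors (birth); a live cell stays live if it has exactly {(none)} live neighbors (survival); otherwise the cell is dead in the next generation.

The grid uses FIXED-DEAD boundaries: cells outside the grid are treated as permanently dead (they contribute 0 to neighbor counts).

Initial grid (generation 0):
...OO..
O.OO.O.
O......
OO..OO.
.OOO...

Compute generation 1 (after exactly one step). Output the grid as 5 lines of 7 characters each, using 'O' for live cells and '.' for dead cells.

Simulating step by step:
Generation 0 (given above): 14 live cells
Generation 1: 4 live cells
(generation 1 grid is the final answer)

Answer: .O...O.
.......
......O
.......
.....O.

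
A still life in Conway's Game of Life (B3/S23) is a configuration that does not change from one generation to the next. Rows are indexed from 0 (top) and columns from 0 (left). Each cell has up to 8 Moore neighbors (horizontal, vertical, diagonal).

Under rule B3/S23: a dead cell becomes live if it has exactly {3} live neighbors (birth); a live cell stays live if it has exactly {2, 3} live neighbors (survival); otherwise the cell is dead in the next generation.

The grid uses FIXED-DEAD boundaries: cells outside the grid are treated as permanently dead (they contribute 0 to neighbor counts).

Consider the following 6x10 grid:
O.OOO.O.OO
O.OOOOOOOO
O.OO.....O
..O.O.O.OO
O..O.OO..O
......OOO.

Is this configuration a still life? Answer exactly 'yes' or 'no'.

Compute generation 1 and compare to generation 0 (given above):
Generation 1:
..O...O..O
O.....O...
..........
..O.O.OOOO
...OO....O
.....OOOO.
Cell (0,0) differs: gen0=1 vs gen1=0 -> NOT a still life.

Answer: no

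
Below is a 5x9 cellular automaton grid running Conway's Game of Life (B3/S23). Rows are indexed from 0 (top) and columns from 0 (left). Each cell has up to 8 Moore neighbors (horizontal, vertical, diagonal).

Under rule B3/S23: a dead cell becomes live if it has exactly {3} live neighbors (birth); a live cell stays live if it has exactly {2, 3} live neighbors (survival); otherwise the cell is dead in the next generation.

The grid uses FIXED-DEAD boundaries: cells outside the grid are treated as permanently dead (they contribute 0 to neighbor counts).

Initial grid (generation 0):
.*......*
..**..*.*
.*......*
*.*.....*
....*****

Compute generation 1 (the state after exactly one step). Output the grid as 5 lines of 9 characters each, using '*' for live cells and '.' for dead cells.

Simulating step by step:
Generation 0 (given above): 16 live cells
Generation 1: 16 live cells
(generation 1 grid is the final answer)

Answer: ..*....*.
.**.....*
.*.*....*
.*...**.*
.....****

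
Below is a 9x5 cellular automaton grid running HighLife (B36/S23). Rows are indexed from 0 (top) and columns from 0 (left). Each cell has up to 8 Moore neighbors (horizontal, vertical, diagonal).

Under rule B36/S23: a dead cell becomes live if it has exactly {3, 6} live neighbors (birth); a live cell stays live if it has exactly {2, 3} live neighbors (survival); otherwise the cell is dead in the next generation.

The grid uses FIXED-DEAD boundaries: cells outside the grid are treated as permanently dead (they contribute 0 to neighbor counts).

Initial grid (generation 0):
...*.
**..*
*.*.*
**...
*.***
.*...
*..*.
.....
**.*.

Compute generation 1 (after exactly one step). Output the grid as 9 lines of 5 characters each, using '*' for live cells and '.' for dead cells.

Answer: .....
***.*
.***.
*...*
*.**.
**..*
.....
***..
.....

Derivation:
Simulating step by step:
Generation 0 (given above): 19 live cells
Generation 1: 18 live cells
(generation 1 grid is the final answer)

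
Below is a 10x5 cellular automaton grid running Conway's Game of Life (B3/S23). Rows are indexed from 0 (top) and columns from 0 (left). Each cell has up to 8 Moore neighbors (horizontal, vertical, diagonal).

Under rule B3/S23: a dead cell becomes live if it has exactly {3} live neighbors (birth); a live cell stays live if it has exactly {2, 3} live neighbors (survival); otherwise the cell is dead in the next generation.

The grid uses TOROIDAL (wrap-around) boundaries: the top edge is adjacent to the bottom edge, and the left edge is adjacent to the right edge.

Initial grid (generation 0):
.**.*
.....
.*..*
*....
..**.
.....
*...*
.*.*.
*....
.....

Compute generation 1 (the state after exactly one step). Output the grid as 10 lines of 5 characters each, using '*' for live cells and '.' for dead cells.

Simulating step by step:
Generation 0 (given above): 13 live cells
Generation 1: 16 live cells
(generation 1 grid is the final answer)

Answer: .....
.***.
*....
*****
.....
...**
*...*
.*...
.....
**...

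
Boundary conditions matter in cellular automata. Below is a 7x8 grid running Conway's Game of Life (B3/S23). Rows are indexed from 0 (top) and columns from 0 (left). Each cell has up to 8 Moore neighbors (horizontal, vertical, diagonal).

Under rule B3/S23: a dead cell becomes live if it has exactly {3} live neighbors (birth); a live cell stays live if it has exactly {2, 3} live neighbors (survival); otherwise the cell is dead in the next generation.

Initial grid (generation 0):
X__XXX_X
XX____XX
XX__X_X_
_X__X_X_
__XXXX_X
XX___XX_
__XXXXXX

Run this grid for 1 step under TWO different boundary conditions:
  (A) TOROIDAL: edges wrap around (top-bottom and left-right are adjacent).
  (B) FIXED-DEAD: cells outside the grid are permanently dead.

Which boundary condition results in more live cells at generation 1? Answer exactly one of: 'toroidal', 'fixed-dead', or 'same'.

Under TOROIDAL boundary, generation 1:
________
__XX____
__X___X_
_X____X_
__XX___X
XX______
__X_____
Population = 12

Under FIXED-DEAD boundary, generation 1:
XX__XX_X
__XX___X
__X___X_
XX____XX
X_XX___X
_X______
_XXXX__X
Population = 24

Comparison: toroidal=12, fixed-dead=24 -> fixed-dead

Answer: fixed-dead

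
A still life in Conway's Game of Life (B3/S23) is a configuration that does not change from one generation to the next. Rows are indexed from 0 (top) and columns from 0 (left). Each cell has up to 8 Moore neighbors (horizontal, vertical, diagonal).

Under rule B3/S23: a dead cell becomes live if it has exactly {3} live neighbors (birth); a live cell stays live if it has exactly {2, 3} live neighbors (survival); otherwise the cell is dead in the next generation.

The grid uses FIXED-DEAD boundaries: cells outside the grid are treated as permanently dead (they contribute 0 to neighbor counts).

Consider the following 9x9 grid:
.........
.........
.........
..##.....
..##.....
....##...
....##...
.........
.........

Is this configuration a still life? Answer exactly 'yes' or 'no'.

Answer: no

Derivation:
Compute generation 1 and compare to generation 0 (given above):
Generation 1:
.........
.........
.........
..##.....
..#......
.....#...
....##...
.........
.........
Cell (4,3) differs: gen0=1 vs gen1=0 -> NOT a still life.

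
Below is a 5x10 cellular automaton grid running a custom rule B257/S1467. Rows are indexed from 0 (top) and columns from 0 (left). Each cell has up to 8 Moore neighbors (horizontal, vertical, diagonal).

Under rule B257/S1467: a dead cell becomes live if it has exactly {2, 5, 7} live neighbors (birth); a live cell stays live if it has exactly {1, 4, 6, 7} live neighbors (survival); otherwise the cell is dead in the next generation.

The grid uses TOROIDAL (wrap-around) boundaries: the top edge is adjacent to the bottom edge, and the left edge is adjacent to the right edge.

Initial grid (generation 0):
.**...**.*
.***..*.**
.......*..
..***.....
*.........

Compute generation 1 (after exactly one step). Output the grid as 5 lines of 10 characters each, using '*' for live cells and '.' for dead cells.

Simulating step by step:
Generation 0 (given above): 16 live cells
Generation 1: 23 live cells
(generation 1 grid is the final answer)

Answer: ***..*....
..*..*.**.
*.**.**..*
.**.*.....
....******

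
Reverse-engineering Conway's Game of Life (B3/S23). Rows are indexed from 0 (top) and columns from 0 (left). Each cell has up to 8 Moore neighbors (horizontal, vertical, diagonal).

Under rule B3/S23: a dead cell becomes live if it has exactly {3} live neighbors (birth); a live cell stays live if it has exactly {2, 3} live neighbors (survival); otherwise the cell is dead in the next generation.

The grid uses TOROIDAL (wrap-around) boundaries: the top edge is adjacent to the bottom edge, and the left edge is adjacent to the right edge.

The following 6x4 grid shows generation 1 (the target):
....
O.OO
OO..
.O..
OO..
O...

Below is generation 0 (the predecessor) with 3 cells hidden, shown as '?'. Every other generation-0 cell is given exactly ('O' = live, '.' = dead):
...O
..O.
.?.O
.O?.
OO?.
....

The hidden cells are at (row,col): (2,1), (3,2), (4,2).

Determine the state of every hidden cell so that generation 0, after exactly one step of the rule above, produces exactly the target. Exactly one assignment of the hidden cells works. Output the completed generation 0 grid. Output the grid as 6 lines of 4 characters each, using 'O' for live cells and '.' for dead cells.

Answer: ...O
..O.
.O.O
.O..
OO..
....

Derivation:
Hidden generation-0 cells (in order): (2,1), (3,2), (4,2).
A hidden cell only influences target cells in its own 3x3 neighborhood. Try each of the 2^3 = 8 assignments, step the completed generation 0 forward once under B3/S23, and compare with the target:
  (2,1)=. (3,2)=. (4,2)=. -> step gives (1,0)='.' but target has 'O' -> reject
  (2,1)=. (3,2)=. (4,2)=O -> step gives (1,0)='.' but target has 'O' -> reject
  (2,1)=. (3,2)=O (4,2)=. -> step gives (1,0)='.' but target has 'O' -> reject
  (2,1)=. (3,2)=O (4,2)=O -> step gives (1,0)='.' but target has 'O' -> reject
  (2,1)=O (3,2)=. (4,2)=. -> step reproduces the target at every cell -> ACCEPT
  (2,1)=O (3,2)=. (4,2)=O -> step gives (3,1)='.' but target has 'O' -> reject
  (2,1)=O (3,2)=O (4,2)=. -> step gives (2,3)='O' but target has '.' -> reject
  (2,1)=O (3,2)=O (4,2)=O -> step gives (2,3)='O' but target has '.' -> reject
Unique solution: (2,1)=live, (3,2)=dead, (4,2)=dead.
Check: live-neighbor counts of every cell in the completed generation 0:
1121
3233
3241
5342
2221
3222
Applying B3/S23 to generation 0 with these counts gives:
....
O.OO
OO..
.O..
OO..
O...
which matches the target exactly.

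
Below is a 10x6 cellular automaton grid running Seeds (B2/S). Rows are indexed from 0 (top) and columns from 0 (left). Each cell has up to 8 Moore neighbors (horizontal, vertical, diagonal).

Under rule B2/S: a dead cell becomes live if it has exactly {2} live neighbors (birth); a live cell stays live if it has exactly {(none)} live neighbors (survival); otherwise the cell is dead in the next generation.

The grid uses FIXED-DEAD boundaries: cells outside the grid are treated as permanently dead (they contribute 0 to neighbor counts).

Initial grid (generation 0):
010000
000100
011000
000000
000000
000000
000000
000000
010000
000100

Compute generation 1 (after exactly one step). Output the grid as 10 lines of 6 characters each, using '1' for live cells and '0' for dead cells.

Answer: 001000
100000
000100
011000
000000
000000
000000
000000
001000
001000

Derivation:
Simulating step by step:
Generation 0 (given above): 6 live cells
Generation 1: 7 live cells
(generation 1 grid is the final answer)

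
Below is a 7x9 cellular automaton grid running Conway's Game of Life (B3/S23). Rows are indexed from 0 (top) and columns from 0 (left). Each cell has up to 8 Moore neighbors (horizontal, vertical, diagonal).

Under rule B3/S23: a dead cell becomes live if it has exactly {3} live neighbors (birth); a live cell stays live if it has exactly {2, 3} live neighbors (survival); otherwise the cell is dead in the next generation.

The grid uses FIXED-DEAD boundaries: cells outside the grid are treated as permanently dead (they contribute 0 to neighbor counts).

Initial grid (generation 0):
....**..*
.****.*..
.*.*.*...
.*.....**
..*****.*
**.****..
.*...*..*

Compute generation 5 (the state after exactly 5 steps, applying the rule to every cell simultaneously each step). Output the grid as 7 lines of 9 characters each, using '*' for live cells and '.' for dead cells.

Simulating step by step:
Generation 0 (given above): 29 live cells
Generation 1: 23 live cells
..*.**...
.*....*..
**.*.***.
.*.....**
*.......*
**.......
***..**..
Generation 2: 18 live cells
.....*...
**.*...*.
**...*..*
.**.....*
*......**
..*......
*.*......
Generation 3: 13 live cells
.........
***.*.*..
.......**
..*.....*
..*....**
.........
.*.......
Generation 4: 9 live cells
.*.......
.*.....*.
..**...**
.........
.......**
.........
.........
Generation 5: 6 live cells
(generation 5 grid is the final answer)

Answer: .........
.*.....**
..*....**
.........
.........
.........
.........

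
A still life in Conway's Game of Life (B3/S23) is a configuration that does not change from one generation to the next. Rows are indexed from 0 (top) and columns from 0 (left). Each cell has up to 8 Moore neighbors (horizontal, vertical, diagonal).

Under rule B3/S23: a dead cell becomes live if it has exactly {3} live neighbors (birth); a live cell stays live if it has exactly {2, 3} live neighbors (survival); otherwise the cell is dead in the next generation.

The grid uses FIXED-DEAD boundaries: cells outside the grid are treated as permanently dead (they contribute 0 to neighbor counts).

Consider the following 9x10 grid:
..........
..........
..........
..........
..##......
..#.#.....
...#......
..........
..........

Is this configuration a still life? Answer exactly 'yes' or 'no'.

Answer: yes

Derivation:
Compute generation 1 and compare to generation 0 (given above):
Generation 1:
..........
..........
..........
..........
..##......
..#.#.....
...#......
..........
..........
The grids are IDENTICAL -> still life.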